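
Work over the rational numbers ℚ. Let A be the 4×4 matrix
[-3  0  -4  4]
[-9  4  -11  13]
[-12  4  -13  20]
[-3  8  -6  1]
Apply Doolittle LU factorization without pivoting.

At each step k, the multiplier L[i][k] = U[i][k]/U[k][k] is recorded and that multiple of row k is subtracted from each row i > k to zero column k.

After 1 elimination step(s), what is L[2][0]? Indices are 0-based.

[col 0] pivot -3
  R1 -= 3*R0 → (0, 4, 1, 1)  (L[1][0] := 3)
  R2 -= 4*R0 → (0, 4, 3, 4)  (L[2][0] := 4)
  R3 -= 1*R0 → (0, 8, -2, -3)  (L[3][0] := 1)

L[2][0] = 4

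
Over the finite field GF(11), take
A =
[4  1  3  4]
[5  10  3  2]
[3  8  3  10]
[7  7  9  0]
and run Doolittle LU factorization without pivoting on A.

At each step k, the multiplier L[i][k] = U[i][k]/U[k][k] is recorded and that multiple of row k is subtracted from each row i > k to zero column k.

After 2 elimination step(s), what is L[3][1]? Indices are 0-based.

L[3][1] = 5

Step 1: pivot at (0,0) is 4.
  row1 ← row1 − (4)·row0  ⇒  L[1][0]=4, U row1=(0, 6, 2, 8)
  row2 ← row2 − (9)·row0  ⇒  L[2][0]=9, U row2=(0, 10, 9, 7)
  row3 ← row3 − (10)·row0  ⇒  L[3][0]=10, U row3=(0, 8, 1, 4)
Step 2: pivot at (1,1) is 6.
  row2 ← row2 − (9)·row1  ⇒  L[2][1]=9, U row2=(0, 0, 2, 1)
  row3 ← row3 − (5)·row1  ⇒  L[3][1]=5, U row3=(0, 0, 2, 8)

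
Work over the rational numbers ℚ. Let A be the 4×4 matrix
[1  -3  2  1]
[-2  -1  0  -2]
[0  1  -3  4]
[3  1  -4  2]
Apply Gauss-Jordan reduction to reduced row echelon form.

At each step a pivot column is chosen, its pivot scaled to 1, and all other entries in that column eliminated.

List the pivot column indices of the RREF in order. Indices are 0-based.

step 1: normalize row 0 (÷1) = (1, -3, 2, 1)
  row 1: subtract -2×row0 = (0, -7, 4, 0)
  row 3: subtract 3×row0 = (0, 10, -10, -1)
step 2: normalize row 1 (÷-7) = (0, 1, -4/7, 0)
  row 0: subtract -3×row1 = (1, 0, 2/7, 1)
  row 2: subtract 1×row1 = (0, 0, -17/7, 4)
  row 3: subtract 10×row1 = (0, 0, -30/7, -1)
step 3: normalize row 2 (÷-17/7) = (0, 0, 1, -28/17)
  row 0: subtract 2/7×row2 = (1, 0, 0, 25/17)
  row 1: subtract -4/7×row2 = (0, 1, 0, -16/17)
  row 3: subtract -30/7×row2 = (0, 0, 0, -137/17)
step 4: normalize row 3 (÷-137/17) = (0, 0, 0, 1)
  row 0: subtract 25/17×row3 = (1, 0, 0, 0)
  row 1: subtract -16/17×row3 = (0, 1, 0, 0)
  row 2: subtract -28/17×row3 = (0, 0, 1, 0)

pivot columns: 0, 1, 2, 3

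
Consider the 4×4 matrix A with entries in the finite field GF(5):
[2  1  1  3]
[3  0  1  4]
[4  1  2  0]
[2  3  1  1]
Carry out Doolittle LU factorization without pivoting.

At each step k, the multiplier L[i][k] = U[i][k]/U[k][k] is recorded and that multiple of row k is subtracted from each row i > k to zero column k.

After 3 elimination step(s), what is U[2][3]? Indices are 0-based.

[col 0] pivot 2
  R1 -= 4*R0 → (0, 1, 2, 2)  (L[1][0] := 4)
  R2 -= 2*R0 → (0, 4, 0, 4)  (L[2][0] := 2)
  R3 -= 1*R0 → (0, 2, 0, 3)  (L[3][0] := 1)
[col 1] pivot 1
  R2 -= 4*R1 → (0, 0, 2, 1)  (L[2][1] := 4)
  R3 -= 2*R1 → (0, 0, 1, 4)  (L[3][1] := 2)
[col 2] pivot 2
  R3 -= 3*R2 → (0, 0, 0, 1)  (L[3][2] := 3)

U[2][3] = 1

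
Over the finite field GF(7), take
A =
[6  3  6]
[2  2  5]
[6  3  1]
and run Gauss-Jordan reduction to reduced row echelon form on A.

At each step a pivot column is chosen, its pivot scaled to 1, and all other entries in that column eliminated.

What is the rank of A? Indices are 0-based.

[1] R0 /= 6  ⇒  (1, 4, 1)
     R1 -= 2·R0  ⇒  (0, 1, 3)
     R2 -= 6·R0  ⇒  (0, 0, 2)
[2] R1 /= 1  ⇒  (0, 1, 3)
     R0 -= 4·R1  ⇒  (1, 0, 3)
[3] R2 /= 2  ⇒  (0, 0, 1)
     R0 -= 3·R2  ⇒  (1, 0, 0)
     R1 -= 3·R2  ⇒  (0, 1, 0)

rank = 3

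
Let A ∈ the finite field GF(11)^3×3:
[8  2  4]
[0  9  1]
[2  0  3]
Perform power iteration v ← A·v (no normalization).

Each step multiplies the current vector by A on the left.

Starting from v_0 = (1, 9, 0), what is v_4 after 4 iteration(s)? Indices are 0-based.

v_4 = (2, 9, 5)

v_0 = (1, 9, 0).
v_1 = A·v_0 = (4, 4, 2).
v_2 = A·v_1 = (4, 5, 3).
v_3 = A·v_2 = (10, 4, 6).
v_4 = A·v_3 = (2, 9, 5).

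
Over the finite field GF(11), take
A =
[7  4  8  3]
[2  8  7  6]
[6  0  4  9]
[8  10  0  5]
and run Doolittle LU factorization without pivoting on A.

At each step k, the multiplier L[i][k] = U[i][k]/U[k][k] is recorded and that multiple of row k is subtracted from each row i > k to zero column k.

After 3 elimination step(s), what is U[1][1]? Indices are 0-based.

Step 1: pivot at (0,0) is 7.
  row1 ← row1 − (5)·row0  ⇒  L[1][0]=5, U row1=(0, 10, 0, 2)
  row2 ← row2 − (4)·row0  ⇒  L[2][0]=4, U row2=(0, 6, 5, 8)
  row3 ← row3 − (9)·row0  ⇒  L[3][0]=9, U row3=(0, 7, 5, 0)
Step 2: pivot at (1,1) is 10.
  row2 ← row2 − (5)·row1  ⇒  L[2][1]=5, U row2=(0, 0, 5, 9)
  row3 ← row3 − (4)·row1  ⇒  L[3][1]=4, U row3=(0, 0, 5, 3)
Step 3: pivot at (2,2) is 5.
  row3 ← row3 − (1)·row2  ⇒  L[3][2]=1, U row3=(0, 0, 0, 5)

U[1][1] = 10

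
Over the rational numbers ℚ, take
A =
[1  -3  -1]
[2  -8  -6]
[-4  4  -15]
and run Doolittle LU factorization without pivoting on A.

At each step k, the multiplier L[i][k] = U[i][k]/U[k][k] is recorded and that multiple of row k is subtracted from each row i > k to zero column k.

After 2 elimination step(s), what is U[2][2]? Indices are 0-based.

k=0: U[0][0]=1
  eliminate (1,0): mult=2, new row 1: (0, -2, -4); set L[1][0]=2
  eliminate (2,0): mult=-4, new row 2: (0, -8, -19); set L[2][0]=-4
k=1: U[1][1]=-2
  eliminate (2,1): mult=4, new row 2: (0, 0, -3); set L[2][1]=4

U[2][2] = -3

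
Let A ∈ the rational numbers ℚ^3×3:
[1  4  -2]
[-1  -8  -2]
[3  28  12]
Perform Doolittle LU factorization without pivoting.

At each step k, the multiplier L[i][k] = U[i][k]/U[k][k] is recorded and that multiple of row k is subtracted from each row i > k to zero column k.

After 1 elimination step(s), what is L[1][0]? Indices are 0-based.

L[1][0] = -1

Step 1: pivot at (0,0) is 1.
  row1 ← row1 − (-1)·row0  ⇒  L[1][0]=-1, U row1=(0, -4, -4)
  row2 ← row2 − (3)·row0  ⇒  L[2][0]=3, U row2=(0, 16, 18)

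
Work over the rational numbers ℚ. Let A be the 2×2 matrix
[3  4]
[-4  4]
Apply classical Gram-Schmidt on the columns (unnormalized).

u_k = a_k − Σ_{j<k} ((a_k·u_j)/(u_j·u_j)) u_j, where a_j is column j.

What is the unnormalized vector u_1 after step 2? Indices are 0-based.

Step 1: u_0 = a_0 = (3, -4).
Step 2: u_1 = a_1 − (-4/25)·u_0 = (112/25, 84/25).

u_1 = (112/25, 84/25)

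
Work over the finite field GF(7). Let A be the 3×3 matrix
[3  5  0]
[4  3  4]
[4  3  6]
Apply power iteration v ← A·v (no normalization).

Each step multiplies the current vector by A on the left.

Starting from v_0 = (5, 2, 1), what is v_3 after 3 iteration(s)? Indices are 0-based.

v_3 = (4, 1, 2)

v_0 = (5, 2, 1).
v_1 = A·v_0 = (4, 2, 4).
v_2 = A·v_1 = (1, 3, 4).
v_3 = A·v_2 = (4, 1, 2).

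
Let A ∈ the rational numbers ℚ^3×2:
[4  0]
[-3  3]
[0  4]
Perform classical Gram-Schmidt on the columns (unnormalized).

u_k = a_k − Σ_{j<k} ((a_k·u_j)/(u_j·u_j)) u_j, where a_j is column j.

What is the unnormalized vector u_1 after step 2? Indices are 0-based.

Step 1: u_0 = a_0 = (4, -3, 0).
Step 2: u_1 = a_1 − (-9/25)·u_0 = (36/25, 48/25, 4).

u_1 = (36/25, 48/25, 4)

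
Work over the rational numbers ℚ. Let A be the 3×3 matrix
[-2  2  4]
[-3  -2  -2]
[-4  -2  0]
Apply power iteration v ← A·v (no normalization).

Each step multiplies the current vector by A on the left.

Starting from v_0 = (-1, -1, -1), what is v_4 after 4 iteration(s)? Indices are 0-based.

v_4 = (-628, 876, 676)

v_0 = (-1, -1, -1).
v_1 = A·v_0 = (-4, 7, 6).
v_2 = A·v_1 = (46, -14, 2).
v_3 = A·v_2 = (-112, -114, -156).
v_4 = A·v_3 = (-628, 876, 676).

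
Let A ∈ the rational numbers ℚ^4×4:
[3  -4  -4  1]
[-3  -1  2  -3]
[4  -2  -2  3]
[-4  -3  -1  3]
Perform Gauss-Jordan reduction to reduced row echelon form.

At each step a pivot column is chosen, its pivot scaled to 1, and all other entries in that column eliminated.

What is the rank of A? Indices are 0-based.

[1] R0 /= 3  ⇒  (1, -4/3, -4/3, 1/3)
     R1 -= -3·R0  ⇒  (0, -5, -2, -2)
     R2 -= 4·R0  ⇒  (0, 10/3, 10/3, 5/3)
     R3 -= -4·R0  ⇒  (0, -25/3, -19/3, 13/3)
[2] R1 /= -5  ⇒  (0, 1, 2/5, 2/5)
     R0 -= -4/3·R1  ⇒  (1, 0, -4/5, 13/15)
     R2 -= 10/3·R1  ⇒  (0, 0, 2, 1/3)
     R3 -= -25/3·R1  ⇒  (0, 0, -3, 23/3)
[3] R2 /= 2  ⇒  (0, 0, 1, 1/6)
     R0 -= -4/5·R2  ⇒  (1, 0, 0, 1)
     R1 -= 2/5·R2  ⇒  (0, 1, 0, 1/3)
     R3 -= -3·R2  ⇒  (0, 0, 0, 49/6)
[4] R3 /= 49/6  ⇒  (0, 0, 0, 1)
     R0 -= 1·R3  ⇒  (1, 0, 0, 0)
     R1 -= 1/3·R3  ⇒  (0, 1, 0, 0)
     R2 -= 1/6·R3  ⇒  (0, 0, 1, 0)

rank = 4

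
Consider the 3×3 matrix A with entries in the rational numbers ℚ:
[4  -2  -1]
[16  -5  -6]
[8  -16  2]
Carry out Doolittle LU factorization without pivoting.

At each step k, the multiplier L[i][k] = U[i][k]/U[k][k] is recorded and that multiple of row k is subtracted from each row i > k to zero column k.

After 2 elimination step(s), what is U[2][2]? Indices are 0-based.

Step 1: pivot at (0,0) is 4.
  row1 ← row1 − (4)·row0  ⇒  L[1][0]=4, U row1=(0, 3, -2)
  row2 ← row2 − (2)·row0  ⇒  L[2][0]=2, U row2=(0, -12, 4)
Step 2: pivot at (1,1) is 3.
  row2 ← row2 − (-4)·row1  ⇒  L[2][1]=-4, U row2=(0, 0, -4)

U[2][2] = -4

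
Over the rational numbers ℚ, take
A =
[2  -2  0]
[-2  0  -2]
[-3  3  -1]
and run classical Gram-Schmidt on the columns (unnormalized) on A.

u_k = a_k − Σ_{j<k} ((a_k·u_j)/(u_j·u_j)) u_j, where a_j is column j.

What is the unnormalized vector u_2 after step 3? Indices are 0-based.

Step 1: u_0 = a_0 = (2, -2, -3).
Step 2: u_1 = a_1 − (-13/17)·u_0 = (-8/17, -26/17, 12/17).
Step 3: u_2 = a_2 − (7/17)·u_0 − (10/13)·u_1 = (-6/13, 0, -4/13).

u_2 = (-6/13, 0, -4/13)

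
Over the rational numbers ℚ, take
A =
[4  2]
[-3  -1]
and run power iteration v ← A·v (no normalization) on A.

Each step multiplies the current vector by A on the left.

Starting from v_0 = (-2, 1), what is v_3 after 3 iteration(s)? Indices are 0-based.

v_3 = (-30, 29)

v_0 = (-2, 1).
v_1 = A·v_0 = (-6, 5).
v_2 = A·v_1 = (-14, 13).
v_3 = A·v_2 = (-30, 29).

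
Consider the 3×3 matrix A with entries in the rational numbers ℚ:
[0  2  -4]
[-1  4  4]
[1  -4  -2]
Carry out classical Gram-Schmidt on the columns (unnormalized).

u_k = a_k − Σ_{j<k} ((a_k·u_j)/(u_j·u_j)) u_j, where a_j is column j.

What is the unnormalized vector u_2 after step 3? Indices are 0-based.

u_2 = (0, 1, 1)

Step 1: u_0 = a_0 = (0, -1, 1).
Step 2: u_1 = a_1 − (-4)·u_0 = (2, 0, 0).
Step 3: u_2 = a_2 − (-3)·u_0 − (-2)·u_1 = (0, 1, 1).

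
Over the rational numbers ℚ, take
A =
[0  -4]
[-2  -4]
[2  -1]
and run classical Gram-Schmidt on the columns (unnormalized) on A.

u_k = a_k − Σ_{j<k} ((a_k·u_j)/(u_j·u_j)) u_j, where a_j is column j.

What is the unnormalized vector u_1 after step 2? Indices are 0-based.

u_1 = (-4, -5/2, -5/2)

Step 1: u_0 = a_0 = (0, -2, 2).
Step 2: u_1 = a_1 − (3/4)·u_0 = (-4, -5/2, -5/2).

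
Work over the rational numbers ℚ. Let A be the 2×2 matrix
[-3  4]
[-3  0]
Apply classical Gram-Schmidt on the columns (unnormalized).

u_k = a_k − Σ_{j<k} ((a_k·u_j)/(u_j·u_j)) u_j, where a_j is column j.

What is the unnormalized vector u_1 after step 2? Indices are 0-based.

u_1 = (2, -2)

Step 1: u_0 = a_0 = (-3, -3).
Step 2: u_1 = a_1 − (-2/3)·u_0 = (2, -2).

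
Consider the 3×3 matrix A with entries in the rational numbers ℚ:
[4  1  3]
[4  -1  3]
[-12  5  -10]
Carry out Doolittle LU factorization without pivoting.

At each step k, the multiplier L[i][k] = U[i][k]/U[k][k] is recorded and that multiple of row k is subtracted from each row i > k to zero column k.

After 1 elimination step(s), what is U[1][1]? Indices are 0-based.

U[1][1] = -2

[col 0] pivot 4
  R1 -= 1*R0 → (0, -2, 0)  (L[1][0] := 1)
  R2 -= -3*R0 → (0, 8, -1)  (L[2][0] := -3)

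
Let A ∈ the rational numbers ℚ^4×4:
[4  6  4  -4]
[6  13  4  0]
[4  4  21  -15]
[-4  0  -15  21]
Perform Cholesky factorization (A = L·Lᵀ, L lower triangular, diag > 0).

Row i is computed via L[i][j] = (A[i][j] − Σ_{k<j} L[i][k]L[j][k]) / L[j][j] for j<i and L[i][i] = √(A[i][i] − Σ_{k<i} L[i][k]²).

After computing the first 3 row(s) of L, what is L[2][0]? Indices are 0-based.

L[2][0] = 2

Step 1: L[0][0] = √(4) = 2.
  L[1][0] = (6) / L[0][0] = 3.
Step 2: L[1][1] = √(4) = 2.
  L[2][0] = (4) / L[0][0] = 2.
  L[2][1] = (-2) / L[1][1] = -1.
Step 3: L[2][2] = √(16) = 4.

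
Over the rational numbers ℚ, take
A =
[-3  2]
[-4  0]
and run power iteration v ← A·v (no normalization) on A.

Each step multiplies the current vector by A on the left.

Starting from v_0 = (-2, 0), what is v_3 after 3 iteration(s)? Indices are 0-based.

v_3 = (-42, 8)

v_0 = (-2, 0).
v_1 = A·v_0 = (6, 8).
v_2 = A·v_1 = (-2, -24).
v_3 = A·v_2 = (-42, 8).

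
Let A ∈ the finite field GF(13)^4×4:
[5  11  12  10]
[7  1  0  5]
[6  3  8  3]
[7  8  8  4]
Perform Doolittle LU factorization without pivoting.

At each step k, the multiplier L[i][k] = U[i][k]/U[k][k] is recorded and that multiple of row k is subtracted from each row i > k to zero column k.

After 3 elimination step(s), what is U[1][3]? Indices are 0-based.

U[1][3] = 4

[col 0] pivot 5
  R1 -= 4*R0 → (0, 9, 4, 4)  (L[1][0] := 4)
  R2 -= 9*R0 → (0, 8, 4, 4)  (L[2][0] := 9)
  R3 -= 4*R0 → (0, 3, 12, 3)  (L[3][0] := 4)
[col 1] pivot 9
  R2 -= 11*R1 → (0, 0, 12, 12)  (L[2][1] := 11)
  R3 -= 9*R1 → (0, 0, 2, 6)  (L[3][1] := 9)
[col 2] pivot 12
  R3 -= 11*R2 → (0, 0, 0, 4)  (L[3][2] := 11)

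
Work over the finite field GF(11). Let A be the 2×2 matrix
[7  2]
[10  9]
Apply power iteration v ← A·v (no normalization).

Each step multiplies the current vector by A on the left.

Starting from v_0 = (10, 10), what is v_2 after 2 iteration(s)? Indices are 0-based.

v_0 = (10, 10).
v_1 = A·v_0 = (2, 3).
v_2 = A·v_1 = (9, 3).

v_2 = (9, 3)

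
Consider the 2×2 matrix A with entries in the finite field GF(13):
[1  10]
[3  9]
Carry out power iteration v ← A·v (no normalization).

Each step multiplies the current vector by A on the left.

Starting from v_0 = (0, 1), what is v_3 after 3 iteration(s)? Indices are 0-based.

v_3 = (1, 12)

v_0 = (0, 1).
v_1 = A·v_0 = (10, 9).
v_2 = A·v_1 = (9, 7).
v_3 = A·v_2 = (1, 12).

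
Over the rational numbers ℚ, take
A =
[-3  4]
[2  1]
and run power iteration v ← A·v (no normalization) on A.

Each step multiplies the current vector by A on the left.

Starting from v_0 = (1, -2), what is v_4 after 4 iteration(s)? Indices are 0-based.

v_0 = (1, -2).
v_1 = A·v_0 = (-11, 0).
v_2 = A·v_1 = (33, -22).
v_3 = A·v_2 = (-187, 44).
v_4 = A·v_3 = (737, -330).

v_4 = (737, -330)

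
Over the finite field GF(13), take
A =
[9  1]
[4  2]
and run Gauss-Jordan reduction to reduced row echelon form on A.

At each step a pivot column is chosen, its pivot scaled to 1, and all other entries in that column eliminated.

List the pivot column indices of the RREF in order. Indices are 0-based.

pivot columns: 0, 1

pivot(0,0)=9: scale R0 → (1, 3)
  clear (1,0): R1 −= (4)R0 → (0, 3)
pivot(1,1)=3: scale R1 → (0, 1)
  clear (0,1): R0 −= (3)R1 → (1, 0)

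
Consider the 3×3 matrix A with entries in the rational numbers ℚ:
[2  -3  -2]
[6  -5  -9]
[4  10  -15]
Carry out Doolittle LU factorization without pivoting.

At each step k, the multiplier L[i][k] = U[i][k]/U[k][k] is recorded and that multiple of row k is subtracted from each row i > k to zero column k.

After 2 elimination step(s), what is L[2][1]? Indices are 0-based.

L[2][1] = 4

k=0: U[0][0]=2
  eliminate (1,0): mult=3, new row 1: (0, 4, -3); set L[1][0]=3
  eliminate (2,0): mult=2, new row 2: (0, 16, -11); set L[2][0]=2
k=1: U[1][1]=4
  eliminate (2,1): mult=4, new row 2: (0, 0, 1); set L[2][1]=4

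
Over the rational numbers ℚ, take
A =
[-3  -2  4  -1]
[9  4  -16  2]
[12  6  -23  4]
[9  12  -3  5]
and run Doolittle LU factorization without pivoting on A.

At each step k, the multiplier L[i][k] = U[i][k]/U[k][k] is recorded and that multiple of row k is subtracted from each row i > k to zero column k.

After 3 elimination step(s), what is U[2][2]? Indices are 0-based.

U[2][2] = -3

Step 1: pivot at (0,0) is -3.
  row1 ← row1 − (-3)·row0  ⇒  L[1][0]=-3, U row1=(0, -2, -4, -1)
  row2 ← row2 − (-4)·row0  ⇒  L[2][0]=-4, U row2=(0, -2, -7, 0)
  row3 ← row3 − (-3)·row0  ⇒  L[3][0]=-3, U row3=(0, 6, 9, 2)
Step 2: pivot at (1,1) is -2.
  row2 ← row2 − (1)·row1  ⇒  L[2][1]=1, U row2=(0, 0, -3, 1)
  row3 ← row3 − (-3)·row1  ⇒  L[3][1]=-3, U row3=(0, 0, -3, -1)
Step 3: pivot at (2,2) is -3.
  row3 ← row3 − (1)·row2  ⇒  L[3][2]=1, U row3=(0, 0, 0, -2)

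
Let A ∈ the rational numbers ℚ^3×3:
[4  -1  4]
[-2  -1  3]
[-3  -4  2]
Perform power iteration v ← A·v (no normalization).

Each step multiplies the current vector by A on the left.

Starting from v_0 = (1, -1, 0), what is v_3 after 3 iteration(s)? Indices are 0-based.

v_0 = (1, -1, 0).
v_1 = A·v_0 = (5, -1, 1).
v_2 = A·v_1 = (25, -6, -9).
v_3 = A·v_2 = (70, -71, -69).

v_3 = (70, -71, -69)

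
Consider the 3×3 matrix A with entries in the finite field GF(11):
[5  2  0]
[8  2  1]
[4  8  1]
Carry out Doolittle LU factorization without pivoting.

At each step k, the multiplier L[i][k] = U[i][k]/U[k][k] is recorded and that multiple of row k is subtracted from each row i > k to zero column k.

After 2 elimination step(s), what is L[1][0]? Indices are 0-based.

k=0: U[0][0]=5
  eliminate (1,0): mult=6, new row 1: (0, 1, 1); set L[1][0]=6
  eliminate (2,0): mult=3, new row 2: (0, 2, 1); set L[2][0]=3
k=1: U[1][1]=1
  eliminate (2,1): mult=2, new row 2: (0, 0, 10); set L[2][1]=2

L[1][0] = 6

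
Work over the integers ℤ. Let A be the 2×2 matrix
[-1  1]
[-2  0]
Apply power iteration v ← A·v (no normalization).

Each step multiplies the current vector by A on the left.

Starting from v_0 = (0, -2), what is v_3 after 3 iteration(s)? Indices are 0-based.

v_0 = (0, -2).
v_1 = A·v_0 = (-2, 0).
v_2 = A·v_1 = (2, 4).
v_3 = A·v_2 = (2, -4).

v_3 = (2, -4)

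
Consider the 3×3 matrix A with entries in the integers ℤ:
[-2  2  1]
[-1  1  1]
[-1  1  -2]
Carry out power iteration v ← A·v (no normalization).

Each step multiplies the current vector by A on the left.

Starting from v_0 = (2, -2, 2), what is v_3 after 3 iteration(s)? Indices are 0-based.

v_3 = (12, 16, -44)

v_0 = (2, -2, 2).
v_1 = A·v_0 = (-6, -2, -8).
v_2 = A·v_1 = (0, -4, 20).
v_3 = A·v_2 = (12, 16, -44).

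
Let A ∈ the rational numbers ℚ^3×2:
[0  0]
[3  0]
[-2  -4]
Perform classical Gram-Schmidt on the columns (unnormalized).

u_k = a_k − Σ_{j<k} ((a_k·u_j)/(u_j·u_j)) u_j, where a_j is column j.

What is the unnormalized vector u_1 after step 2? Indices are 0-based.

u_1 = (0, -24/13, -36/13)

Step 1: u_0 = a_0 = (0, 3, -2).
Step 2: u_1 = a_1 − (8/13)·u_0 = (0, -24/13, -36/13).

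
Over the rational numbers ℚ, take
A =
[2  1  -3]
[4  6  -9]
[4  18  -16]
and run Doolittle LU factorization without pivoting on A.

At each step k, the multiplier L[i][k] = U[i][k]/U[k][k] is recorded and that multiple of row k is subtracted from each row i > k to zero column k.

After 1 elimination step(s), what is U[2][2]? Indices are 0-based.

U[2][2] = -10

[col 0] pivot 2
  R1 -= 2*R0 → (0, 4, -3)  (L[1][0] := 2)
  R2 -= 2*R0 → (0, 16, -10)  (L[2][0] := 2)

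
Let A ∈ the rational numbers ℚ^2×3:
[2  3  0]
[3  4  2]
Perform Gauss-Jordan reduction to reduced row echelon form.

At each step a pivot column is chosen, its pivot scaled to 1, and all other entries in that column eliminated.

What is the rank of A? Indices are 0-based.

rank = 2

[1] R0 /= 2  ⇒  (1, 3/2, 0)
     R1 -= 3·R0  ⇒  (0, -1/2, 2)
[2] R1 /= -1/2  ⇒  (0, 1, -4)
     R0 -= 3/2·R1  ⇒  (1, 0, 6)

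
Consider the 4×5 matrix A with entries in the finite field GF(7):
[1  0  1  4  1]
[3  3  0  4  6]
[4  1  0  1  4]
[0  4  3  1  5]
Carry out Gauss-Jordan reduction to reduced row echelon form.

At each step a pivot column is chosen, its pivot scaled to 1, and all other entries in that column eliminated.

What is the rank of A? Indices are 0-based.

step 1: normalize row 0 (÷1) = (1, 0, 1, 4, 1)
  row 1: subtract 3×row0 = (0, 3, 4, 6, 3)
  row 2: subtract 4×row0 = (0, 1, 3, 6, 0)
step 2: normalize row 1 (÷3) = (0, 1, 6, 2, 1)
  row 2: subtract 1×row1 = (0, 0, 4, 4, 6)
  row 3: subtract 4×row1 = (0, 0, 0, 0, 1)
step 3: normalize row 2 (÷4) = (0, 0, 1, 1, 5)
  row 0: subtract 1×row2 = (1, 0, 0, 3, 3)
  row 1: subtract 6×row2 = (0, 1, 0, 3, 6)
skip col 3 (zero from row 3)
step 4: normalize row 3 (÷1) = (0, 0, 0, 0, 1)
  row 0: subtract 3×row3 = (1, 0, 0, 3, 0)
  row 1: subtract 6×row3 = (0, 1, 0, 3, 0)
  row 2: subtract 5×row3 = (0, 0, 1, 1, 0)

rank = 4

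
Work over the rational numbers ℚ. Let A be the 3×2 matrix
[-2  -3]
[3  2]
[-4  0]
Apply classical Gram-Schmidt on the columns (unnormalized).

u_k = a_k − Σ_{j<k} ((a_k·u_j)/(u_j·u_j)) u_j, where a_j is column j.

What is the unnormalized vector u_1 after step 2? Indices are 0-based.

Step 1: u_0 = a_0 = (-2, 3, -4).
Step 2: u_1 = a_1 − (12/29)·u_0 = (-63/29, 22/29, 48/29).

u_1 = (-63/29, 22/29, 48/29)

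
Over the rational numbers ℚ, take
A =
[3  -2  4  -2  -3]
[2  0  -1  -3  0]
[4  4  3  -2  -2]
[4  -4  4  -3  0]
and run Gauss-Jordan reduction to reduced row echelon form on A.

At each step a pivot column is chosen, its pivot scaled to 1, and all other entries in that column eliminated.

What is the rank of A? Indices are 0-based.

rank = 4

pivot(0,0)=3: scale R0 → (1, -2/3, 4/3, -2/3, -1)
  clear (1,0): R1 −= (2)R0 → (0, 4/3, -11/3, -5/3, 2)
  clear (2,0): R2 −= (4)R0 → (0, 20/3, -7/3, 2/3, 2)
  clear (3,0): R3 −= (4)R0 → (0, -4/3, -4/3, -1/3, 4)
pivot(1,1)=4/3: scale R1 → (0, 1, -11/4, -5/4, 3/2)
  clear (0,1): R0 −= (-2/3)R1 → (1, 0, -1/2, -3/2, 0)
  clear (2,1): R2 −= (20/3)R1 → (0, 0, 16, 9, -8)
  clear (3,1): R3 −= (-4/3)R1 → (0, 0, -5, -2, 6)
pivot(2,2)=16: scale R2 → (0, 0, 1, 9/16, -1/2)
  clear (0,2): R0 −= (-1/2)R2 → (1, 0, 0, -39/32, -1/4)
  clear (1,2): R1 −= (-11/4)R2 → (0, 1, 0, 19/64, 1/8)
  clear (3,2): R3 −= (-5)R2 → (0, 0, 0, 13/16, 7/2)
pivot(3,3)=13/16: scale R3 → (0, 0, 0, 1, 56/13)
  clear (0,3): R0 −= (-39/32)R3 → (1, 0, 0, 0, 5)
  clear (1,3): R1 −= (19/64)R3 → (0, 1, 0, 0, -15/13)
  clear (2,3): R2 −= (9/16)R3 → (0, 0, 1, 0, -38/13)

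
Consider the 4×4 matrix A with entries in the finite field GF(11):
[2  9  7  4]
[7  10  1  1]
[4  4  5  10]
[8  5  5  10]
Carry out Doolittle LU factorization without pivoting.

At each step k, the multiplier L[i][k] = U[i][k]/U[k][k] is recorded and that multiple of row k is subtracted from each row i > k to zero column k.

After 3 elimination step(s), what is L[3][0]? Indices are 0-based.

L[3][0] = 4

k=0: U[0][0]=2
  eliminate (1,0): mult=9, new row 1: (0, 6, 4, 9); set L[1][0]=9
  eliminate (2,0): mult=2, new row 2: (0, 8, 2, 2); set L[2][0]=2
  eliminate (3,0): mult=4, new row 3: (0, 2, 10, 5); set L[3][0]=4
k=1: U[1][1]=6
  eliminate (2,1): mult=5, new row 2: (0, 0, 4, 1); set L[2][1]=5
  eliminate (3,1): mult=4, new row 3: (0, 0, 5, 2); set L[3][1]=4
k=2: U[2][2]=4
  eliminate (3,2): mult=4, new row 3: (0, 0, 0, 9); set L[3][2]=4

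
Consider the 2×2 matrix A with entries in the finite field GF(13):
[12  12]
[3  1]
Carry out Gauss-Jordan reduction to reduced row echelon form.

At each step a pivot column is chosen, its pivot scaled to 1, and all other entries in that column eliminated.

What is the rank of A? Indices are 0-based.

rank = 2

step 1: normalize row 0 (÷12) = (1, 1)
  row 1: subtract 3×row0 = (0, 11)
step 2: normalize row 1 (÷11) = (0, 1)
  row 0: subtract 1×row1 = (1, 0)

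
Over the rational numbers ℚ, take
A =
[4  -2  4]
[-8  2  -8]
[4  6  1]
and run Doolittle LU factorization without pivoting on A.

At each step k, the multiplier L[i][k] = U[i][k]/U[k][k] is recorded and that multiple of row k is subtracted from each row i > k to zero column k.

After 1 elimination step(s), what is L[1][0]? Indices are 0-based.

L[1][0] = -2

k=0: U[0][0]=4
  eliminate (1,0): mult=-2, new row 1: (0, -2, 0); set L[1][0]=-2
  eliminate (2,0): mult=1, new row 2: (0, 8, -3); set L[2][0]=1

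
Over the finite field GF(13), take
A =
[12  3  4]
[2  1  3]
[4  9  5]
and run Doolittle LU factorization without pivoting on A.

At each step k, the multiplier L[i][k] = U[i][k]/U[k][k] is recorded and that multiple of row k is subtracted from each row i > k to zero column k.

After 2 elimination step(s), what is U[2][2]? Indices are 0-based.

k=0: U[0][0]=12
  eliminate (1,0): mult=11, new row 1: (0, 7, 11); set L[1][0]=11
  eliminate (2,0): mult=9, new row 2: (0, 8, 8); set L[2][0]=9
k=1: U[1][1]=7
  eliminate (2,1): mult=3, new row 2: (0, 0, 1); set L[2][1]=3

U[2][2] = 1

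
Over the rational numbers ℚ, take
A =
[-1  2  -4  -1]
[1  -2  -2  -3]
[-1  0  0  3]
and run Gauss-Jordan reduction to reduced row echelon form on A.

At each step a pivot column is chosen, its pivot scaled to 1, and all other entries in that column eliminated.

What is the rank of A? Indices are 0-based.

rank = 3

step 1: normalize row 0 (÷-1) = (1, -2, 4, 1)
  row 1: subtract 1×row0 = (0, 0, -6, -4)
  row 2: subtract -1×row0 = (0, -2, 4, 4)
step 2: exchange rows 1,2
step 2: normalize row 1 (÷-2) = (0, 1, -2, -2)
  row 0: subtract -2×row1 = (1, 0, 0, -3)
step 3: normalize row 2 (÷-6) = (0, 0, 1, 2/3)
  row 1: subtract -2×row2 = (0, 1, 0, -2/3)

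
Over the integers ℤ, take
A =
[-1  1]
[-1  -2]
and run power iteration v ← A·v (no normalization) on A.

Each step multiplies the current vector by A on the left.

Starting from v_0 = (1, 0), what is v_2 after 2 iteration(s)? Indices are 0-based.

v_0 = (1, 0).
v_1 = A·v_0 = (-1, -1).
v_2 = A·v_1 = (0, 3).

v_2 = (0, 3)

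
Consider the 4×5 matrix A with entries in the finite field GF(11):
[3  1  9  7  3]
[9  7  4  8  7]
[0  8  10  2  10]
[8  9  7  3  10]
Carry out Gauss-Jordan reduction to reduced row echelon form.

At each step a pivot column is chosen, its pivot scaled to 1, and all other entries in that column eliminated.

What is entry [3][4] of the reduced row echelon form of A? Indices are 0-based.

[1] R0 /= 3  ⇒  (1, 4, 3, 6, 1)
     R1 -= 9·R0  ⇒  (0, 4, 10, 9, 9)
     R3 -= 8·R0  ⇒  (0, 10, 5, 10, 2)
[2] R1 /= 4  ⇒  (0, 1, 8, 5, 5)
     R0 -= 4·R1  ⇒  (1, 0, 4, 8, 3)
     R2 -= 8·R1  ⇒  (0, 0, 1, 6, 3)
     R3 -= 10·R1  ⇒  (0, 0, 2, 4, 7)
[3] R2 /= 1  ⇒  (0, 0, 1, 6, 3)
     R0 -= 4·R2  ⇒  (1, 0, 0, 6, 2)
     R1 -= 8·R2  ⇒  (0, 1, 0, 1, 3)
     R3 -= 2·R2  ⇒  (0, 0, 0, 3, 1)
[4] R3 /= 3  ⇒  (0, 0, 0, 1, 4)
     R0 -= 6·R3  ⇒  (1, 0, 0, 0, 0)
     R1 -= 1·R3  ⇒  (0, 1, 0, 0, 10)
     R2 -= 6·R3  ⇒  (0, 0, 1, 0, 1)

M[3][4] = 4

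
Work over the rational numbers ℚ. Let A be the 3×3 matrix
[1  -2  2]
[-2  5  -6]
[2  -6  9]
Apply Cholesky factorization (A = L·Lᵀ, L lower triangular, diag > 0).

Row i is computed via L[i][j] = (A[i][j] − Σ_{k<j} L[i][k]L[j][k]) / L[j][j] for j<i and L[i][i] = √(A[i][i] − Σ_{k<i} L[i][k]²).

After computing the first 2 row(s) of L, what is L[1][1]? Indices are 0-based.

Step 1: L[0][0] = √(1) = 1.
  L[1][0] = (-2) / L[0][0] = -2.
Step 2: L[1][1] = √(1) = 1.

L[1][1] = 1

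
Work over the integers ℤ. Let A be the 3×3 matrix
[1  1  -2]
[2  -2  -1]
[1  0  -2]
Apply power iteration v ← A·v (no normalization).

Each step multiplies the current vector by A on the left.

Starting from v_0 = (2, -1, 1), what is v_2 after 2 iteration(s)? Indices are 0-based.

v_0 = (2, -1, 1).
v_1 = A·v_0 = (-1, 5, 0).
v_2 = A·v_1 = (4, -12, -1).

v_2 = (4, -12, -1)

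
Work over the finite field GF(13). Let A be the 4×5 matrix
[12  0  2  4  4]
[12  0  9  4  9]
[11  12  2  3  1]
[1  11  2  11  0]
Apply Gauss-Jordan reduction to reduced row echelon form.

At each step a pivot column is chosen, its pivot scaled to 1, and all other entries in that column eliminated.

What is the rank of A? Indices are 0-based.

[1] R0 /= 12  ⇒  (1, 0, 11, 9, 9)
     R1 -= 12·R0  ⇒  (0, 0, 7, 0, 5)
     R2 -= 11·R0  ⇒  (0, 12, 11, 8, 6)
     R3 -= 1·R0  ⇒  (0, 11, 4, 2, 4)
[2] R1 <-> R2
[2] R1 /= 12  ⇒  (0, 1, 2, 5, 7)
     R3 -= 11·R1  ⇒  (0, 0, 8, 12, 5)
[3] R2 /= 7  ⇒  (0, 0, 1, 0, 10)
     R0 -= 11·R2  ⇒  (1, 0, 0, 9, 3)
     R1 -= 2·R2  ⇒  (0, 1, 0, 5, 0)
     R3 -= 8·R2  ⇒  (0, 0, 0, 12, 3)
[4] R3 /= 12  ⇒  (0, 0, 0, 1, 10)
     R0 -= 9·R3  ⇒  (1, 0, 0, 0, 4)
     R1 -= 5·R3  ⇒  (0, 1, 0, 0, 2)

rank = 4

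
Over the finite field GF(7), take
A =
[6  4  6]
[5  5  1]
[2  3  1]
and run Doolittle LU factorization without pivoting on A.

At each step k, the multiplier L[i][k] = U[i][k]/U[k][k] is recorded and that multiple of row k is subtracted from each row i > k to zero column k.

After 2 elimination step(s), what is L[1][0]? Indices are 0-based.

k=0: U[0][0]=6
  eliminate (1,0): mult=2, new row 1: (0, 4, 3); set L[1][0]=2
  eliminate (2,0): mult=5, new row 2: (0, 4, 6); set L[2][0]=5
k=1: U[1][1]=4
  eliminate (2,1): mult=1, new row 2: (0, 0, 3); set L[2][1]=1

L[1][0] = 2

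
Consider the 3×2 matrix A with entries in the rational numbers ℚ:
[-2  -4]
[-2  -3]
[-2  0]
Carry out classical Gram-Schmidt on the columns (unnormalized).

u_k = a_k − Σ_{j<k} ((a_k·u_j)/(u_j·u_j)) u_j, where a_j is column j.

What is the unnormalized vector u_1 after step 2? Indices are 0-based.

u_1 = (-5/3, -2/3, 7/3)

Step 1: u_0 = a_0 = (-2, -2, -2).
Step 2: u_1 = a_1 − (7/6)·u_0 = (-5/3, -2/3, 7/3).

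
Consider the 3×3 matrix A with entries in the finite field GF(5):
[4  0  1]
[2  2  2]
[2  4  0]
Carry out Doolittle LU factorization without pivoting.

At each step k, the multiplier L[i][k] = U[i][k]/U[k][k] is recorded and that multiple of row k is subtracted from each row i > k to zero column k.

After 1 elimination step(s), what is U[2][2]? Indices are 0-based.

U[2][2] = 2

[col 0] pivot 4
  R1 -= 3*R0 → (0, 2, 4)  (L[1][0] := 3)
  R2 -= 3*R0 → (0, 4, 2)  (L[2][0] := 3)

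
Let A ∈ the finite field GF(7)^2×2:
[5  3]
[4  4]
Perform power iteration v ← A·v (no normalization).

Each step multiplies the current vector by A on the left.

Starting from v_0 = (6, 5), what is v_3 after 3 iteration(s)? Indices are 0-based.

v_0 = (6, 5).
v_1 = A·v_0 = (3, 2).
v_2 = A·v_1 = (0, 6).
v_3 = A·v_2 = (4, 3).

v_3 = (4, 3)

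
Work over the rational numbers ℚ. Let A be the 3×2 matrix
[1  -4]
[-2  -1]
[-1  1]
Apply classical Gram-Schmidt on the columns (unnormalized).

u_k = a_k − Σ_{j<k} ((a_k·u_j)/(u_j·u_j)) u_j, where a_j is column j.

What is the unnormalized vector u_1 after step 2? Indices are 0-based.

u_1 = (-7/2, -2, 1/2)

Step 1: u_0 = a_0 = (1, -2, -1).
Step 2: u_1 = a_1 − (-1/2)·u_0 = (-7/2, -2, 1/2).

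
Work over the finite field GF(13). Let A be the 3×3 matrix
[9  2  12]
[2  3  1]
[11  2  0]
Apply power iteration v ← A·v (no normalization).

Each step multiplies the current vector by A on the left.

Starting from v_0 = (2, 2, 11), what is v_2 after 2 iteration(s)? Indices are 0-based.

v_2 = (11, 7, 7)

v_0 = (2, 2, 11).
v_1 = A·v_0 = (11, 8, 0).
v_2 = A·v_1 = (11, 7, 7).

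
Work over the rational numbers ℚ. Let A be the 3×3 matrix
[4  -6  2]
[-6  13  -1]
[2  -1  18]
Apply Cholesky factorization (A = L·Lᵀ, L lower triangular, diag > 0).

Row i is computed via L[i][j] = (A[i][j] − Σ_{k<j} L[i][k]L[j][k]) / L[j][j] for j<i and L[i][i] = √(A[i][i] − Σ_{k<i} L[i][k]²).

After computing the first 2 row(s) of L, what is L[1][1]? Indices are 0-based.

Step 1: L[0][0] = √(4) = 2.
  L[1][0] = (-6) / L[0][0] = -3.
Step 2: L[1][1] = √(4) = 2.

L[1][1] = 2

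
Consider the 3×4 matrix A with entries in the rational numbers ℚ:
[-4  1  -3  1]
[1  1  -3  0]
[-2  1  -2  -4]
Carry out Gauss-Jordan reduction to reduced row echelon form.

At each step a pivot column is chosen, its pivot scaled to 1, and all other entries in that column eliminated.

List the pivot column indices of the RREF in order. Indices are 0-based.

step 1: normalize row 0 (÷-4) = (1, -1/4, 3/4, -1/4)
  row 1: subtract 1×row0 = (0, 5/4, -15/4, 1/4)
  row 2: subtract -2×row0 = (0, 1/2, -1/2, -9/2)
step 2: normalize row 1 (÷5/4) = (0, 1, -3, 1/5)
  row 0: subtract -1/4×row1 = (1, 0, 0, -1/5)
  row 2: subtract 1/2×row1 = (0, 0, 1, -23/5)
step 3: normalize row 2 (÷1) = (0, 0, 1, -23/5)
  row 1: subtract -3×row2 = (0, 1, 0, -68/5)

pivot columns: 0, 1, 2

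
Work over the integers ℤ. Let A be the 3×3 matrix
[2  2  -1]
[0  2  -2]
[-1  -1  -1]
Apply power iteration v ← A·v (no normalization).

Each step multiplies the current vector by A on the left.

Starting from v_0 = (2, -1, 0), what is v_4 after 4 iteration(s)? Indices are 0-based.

v_0 = (2, -1, 0).
v_1 = A·v_0 = (2, -2, -1).
v_2 = A·v_1 = (1, -2, 1).
v_3 = A·v_2 = (-3, -6, 0).
v_4 = A·v_3 = (-18, -12, 9).

v_4 = (-18, -12, 9)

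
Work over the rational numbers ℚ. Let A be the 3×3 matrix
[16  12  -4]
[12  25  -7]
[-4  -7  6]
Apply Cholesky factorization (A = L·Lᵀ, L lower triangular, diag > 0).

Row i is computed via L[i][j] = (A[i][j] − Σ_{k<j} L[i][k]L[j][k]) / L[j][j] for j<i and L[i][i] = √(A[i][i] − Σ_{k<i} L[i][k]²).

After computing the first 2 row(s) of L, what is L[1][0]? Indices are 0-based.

L[1][0] = 3

Step 1: L[0][0] = √(16) = 4.
  L[1][0] = (12) / L[0][0] = 3.
Step 2: L[1][1] = √(16) = 4.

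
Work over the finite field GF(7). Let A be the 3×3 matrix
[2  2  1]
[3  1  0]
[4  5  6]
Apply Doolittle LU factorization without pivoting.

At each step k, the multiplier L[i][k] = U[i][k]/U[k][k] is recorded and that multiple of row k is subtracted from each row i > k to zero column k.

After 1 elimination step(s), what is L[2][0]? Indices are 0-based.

L[2][0] = 2

k=0: U[0][0]=2
  eliminate (1,0): mult=5, new row 1: (0, 5, 2); set L[1][0]=5
  eliminate (2,0): mult=2, new row 2: (0, 1, 4); set L[2][0]=2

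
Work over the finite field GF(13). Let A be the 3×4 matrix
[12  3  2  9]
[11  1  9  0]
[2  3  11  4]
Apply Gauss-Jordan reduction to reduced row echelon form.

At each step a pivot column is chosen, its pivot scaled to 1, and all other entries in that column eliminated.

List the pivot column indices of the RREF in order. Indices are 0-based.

pivot columns: 0, 1, 2

step 1: normalize row 0 (÷12) = (1, 10, 11, 4)
  row 1: subtract 11×row0 = (0, 8, 5, 8)
  row 2: subtract 2×row0 = (0, 9, 2, 9)
step 2: normalize row 1 (÷8) = (0, 1, 12, 1)
  row 0: subtract 10×row1 = (1, 0, 8, 7)
  row 2: subtract 9×row1 = (0, 0, 11, 0)
step 3: normalize row 2 (÷11) = (0, 0, 1, 0)
  row 0: subtract 8×row2 = (1, 0, 0, 7)
  row 1: subtract 12×row2 = (0, 1, 0, 1)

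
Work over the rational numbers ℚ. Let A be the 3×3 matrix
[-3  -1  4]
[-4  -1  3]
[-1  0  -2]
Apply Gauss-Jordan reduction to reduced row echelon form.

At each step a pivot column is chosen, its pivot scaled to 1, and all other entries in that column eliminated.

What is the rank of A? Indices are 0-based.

rank = 3

pivot(0,0)=-3: scale R0 → (1, 1/3, -4/3)
  clear (1,0): R1 −= (-4)R0 → (0, 1/3, -7/3)
  clear (2,0): R2 −= (-1)R0 → (0, 1/3, -10/3)
pivot(1,1)=1/3: scale R1 → (0, 1, -7)
  clear (0,1): R0 −= (1/3)R1 → (1, 0, 1)
  clear (2,1): R2 −= (1/3)R1 → (0, 0, -1)
pivot(2,2)=-1: scale R2 → (0, 0, 1)
  clear (0,2): R0 −= (1)R2 → (1, 0, 0)
  clear (1,2): R1 −= (-7)R2 → (0, 1, 0)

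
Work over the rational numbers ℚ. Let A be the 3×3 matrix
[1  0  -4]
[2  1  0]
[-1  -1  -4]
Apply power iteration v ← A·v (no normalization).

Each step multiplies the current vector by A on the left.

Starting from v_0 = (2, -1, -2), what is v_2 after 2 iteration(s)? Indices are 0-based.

v_2 = (-18, 23, -41)

v_0 = (2, -1, -2).
v_1 = A·v_0 = (10, 3, 7).
v_2 = A·v_1 = (-18, 23, -41).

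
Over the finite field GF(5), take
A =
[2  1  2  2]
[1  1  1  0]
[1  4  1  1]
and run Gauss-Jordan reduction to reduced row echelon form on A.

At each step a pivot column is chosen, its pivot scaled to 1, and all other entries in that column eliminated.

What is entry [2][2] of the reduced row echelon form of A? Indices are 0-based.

M[2][2] = 0

[1] R0 /= 2  ⇒  (1, 3, 1, 1)
     R1 -= 1·R0  ⇒  (0, 3, 0, 4)
     R2 -= 1·R0  ⇒  (0, 1, 0, 0)
[2] R1 /= 3  ⇒  (0, 1, 0, 3)
     R0 -= 3·R1  ⇒  (1, 0, 1, 2)
     R2 -= 1·R1  ⇒  (0, 0, 0, 2)
column 2 empty below row 2
[3] R2 /= 2  ⇒  (0, 0, 0, 1)
     R0 -= 2·R2  ⇒  (1, 0, 1, 0)
     R1 -= 3·R2  ⇒  (0, 1, 0, 0)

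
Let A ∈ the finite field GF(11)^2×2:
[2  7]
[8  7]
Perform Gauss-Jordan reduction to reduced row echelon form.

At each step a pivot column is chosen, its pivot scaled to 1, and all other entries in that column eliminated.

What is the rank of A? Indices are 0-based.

rank = 2

pivot(0,0)=2: scale R0 → (1, 9)
  clear (1,0): R1 −= (8)R0 → (0, 1)
pivot(1,1)=1: scale R1 → (0, 1)
  clear (0,1): R0 −= (9)R1 → (1, 0)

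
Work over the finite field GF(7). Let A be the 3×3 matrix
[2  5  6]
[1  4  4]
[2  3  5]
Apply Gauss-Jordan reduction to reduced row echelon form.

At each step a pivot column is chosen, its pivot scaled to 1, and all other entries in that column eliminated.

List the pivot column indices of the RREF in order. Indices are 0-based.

pivot columns: 0, 1, 2

[1] R0 /= 2  ⇒  (1, 6, 3)
     R1 -= 1·R0  ⇒  (0, 5, 1)
     R2 -= 2·R0  ⇒  (0, 5, 6)
[2] R1 /= 5  ⇒  (0, 1, 3)
     R0 -= 6·R1  ⇒  (1, 0, 6)
     R2 -= 5·R1  ⇒  (0, 0, 5)
[3] R2 /= 5  ⇒  (0, 0, 1)
     R0 -= 6·R2  ⇒  (1, 0, 0)
     R1 -= 3·R2  ⇒  (0, 1, 0)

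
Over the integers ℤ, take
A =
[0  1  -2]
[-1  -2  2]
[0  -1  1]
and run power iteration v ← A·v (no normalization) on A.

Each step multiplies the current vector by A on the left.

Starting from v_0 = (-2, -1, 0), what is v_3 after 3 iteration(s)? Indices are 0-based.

v_0 = (-2, -1, 0).
v_1 = A·v_0 = (-1, 4, 1).
v_2 = A·v_1 = (2, -5, -3).
v_3 = A·v_2 = (1, 2, 2).

v_3 = (1, 2, 2)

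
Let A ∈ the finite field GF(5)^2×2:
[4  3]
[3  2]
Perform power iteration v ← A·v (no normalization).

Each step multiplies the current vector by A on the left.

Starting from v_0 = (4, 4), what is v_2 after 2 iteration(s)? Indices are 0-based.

v_0 = (4, 4).
v_1 = A·v_0 = (3, 0).
v_2 = A·v_1 = (2, 4).

v_2 = (2, 4)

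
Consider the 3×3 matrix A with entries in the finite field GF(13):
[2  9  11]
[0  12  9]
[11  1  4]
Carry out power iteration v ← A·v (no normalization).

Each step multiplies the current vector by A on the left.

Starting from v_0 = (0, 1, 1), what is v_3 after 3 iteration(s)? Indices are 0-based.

v_0 = (0, 1, 1).
v_1 = A·v_0 = (7, 8, 5).
v_2 = A·v_1 = (11, 11, 1).
v_3 = A·v_2 = (2, 11, 6).

v_3 = (2, 11, 6)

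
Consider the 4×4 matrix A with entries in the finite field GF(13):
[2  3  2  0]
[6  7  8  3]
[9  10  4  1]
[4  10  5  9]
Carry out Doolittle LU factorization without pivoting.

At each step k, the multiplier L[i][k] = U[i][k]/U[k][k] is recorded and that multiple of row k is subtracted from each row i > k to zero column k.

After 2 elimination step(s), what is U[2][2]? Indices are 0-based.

[col 0] pivot 2
  R1 -= 3*R0 → (0, 11, 2, 3)  (L[1][0] := 3)
  R2 -= 11*R0 → (0, 3, 8, 1)  (L[2][0] := 11)
  R3 -= 2*R0 → (0, 4, 1, 9)  (L[3][0] := 2)
[col 1] pivot 11
  R2 -= 5*R1 → (0, 0, 11, 12)  (L[2][1] := 5)
  R3 -= 11*R1 → (0, 0, 5, 2)  (L[3][1] := 11)

U[2][2] = 11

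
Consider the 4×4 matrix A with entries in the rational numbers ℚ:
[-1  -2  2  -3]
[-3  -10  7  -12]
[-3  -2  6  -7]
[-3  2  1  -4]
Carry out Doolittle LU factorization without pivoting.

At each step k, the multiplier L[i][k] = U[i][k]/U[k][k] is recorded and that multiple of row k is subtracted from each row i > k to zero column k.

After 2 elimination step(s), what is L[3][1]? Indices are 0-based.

k=0: U[0][0]=-1
  eliminate (1,0): mult=3, new row 1: (0, -4, 1, -3); set L[1][0]=3
  eliminate (2,0): mult=3, new row 2: (0, 4, 0, 2); set L[2][0]=3
  eliminate (3,0): mult=3, new row 3: (0, 8, -5, 5); set L[3][0]=3
k=1: U[1][1]=-4
  eliminate (2,1): mult=-1, new row 2: (0, 0, 1, -1); set L[2][1]=-1
  eliminate (3,1): mult=-2, new row 3: (0, 0, -3, -1); set L[3][1]=-2

L[3][1] = -2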